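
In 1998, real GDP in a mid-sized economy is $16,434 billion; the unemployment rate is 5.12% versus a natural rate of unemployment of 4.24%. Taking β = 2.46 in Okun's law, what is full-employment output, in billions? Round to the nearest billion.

Unemployment gap = 5.12 - 4.24 = 0.88 points, so output gap = -2.46 × 0.88 = -2.1648%.
Since Y = Y* × (1 + gap/100), Y* = 16434/0.978352 ≈ 16798 billion.

$16,798 billion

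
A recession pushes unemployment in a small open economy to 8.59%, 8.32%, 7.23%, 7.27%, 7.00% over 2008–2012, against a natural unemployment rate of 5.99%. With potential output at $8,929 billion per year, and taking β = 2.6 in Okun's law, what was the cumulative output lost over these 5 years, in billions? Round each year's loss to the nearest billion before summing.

Year 2008: gap = -2.6 × (8.59 - 5.99) = -6.76%, loss ≈ 8929 × 6.76/100 ≈ 604.
Year 2009: gap = -2.6 × (8.32 - 5.99) = -6.058%, loss ≈ 8929 × 6.058/100 ≈ 541.
Year 2010: gap = -2.6 × (7.23 - 5.99) = -3.224%, loss ≈ 8929 × 3.224/100 ≈ 288.
Year 2011: gap = -2.6 × (7.27 - 5.99) = -3.328%, loss ≈ 8929 × 3.328/100 ≈ 297.
Year 2012: gap = -2.6 × (7 - 5.99) = -2.626%, loss ≈ 8929 × 2.626/100 ≈ 234.
Total lost output = 604 + 541 + 288 + 297 + 234 = 1964 billion.

$1,964 billion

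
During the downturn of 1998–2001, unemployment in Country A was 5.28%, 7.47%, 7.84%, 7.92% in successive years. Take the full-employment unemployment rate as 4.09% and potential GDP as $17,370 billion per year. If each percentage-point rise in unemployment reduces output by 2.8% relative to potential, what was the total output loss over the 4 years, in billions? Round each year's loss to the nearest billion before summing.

$5,910 billion

Year 1998: gap = -2.8 × (5.28 - 4.09) = -3.332%, loss ≈ 17370 × 3.332/100 ≈ 579.
Year 1999: gap = -2.8 × (7.47 - 4.09) = -9.464%, loss ≈ 17370 × 9.464/100 ≈ 1644.
Year 2000: gap = -2.8 × (7.84 - 4.09) = -10.5%, loss ≈ 17370 × 10.5/100 ≈ 1824.
Year 2001: gap = -2.8 × (7.92 - 4.09) = -10.724%, loss ≈ 17370 × 10.724/100 ≈ 1863.
Total lost output = 579 + 1644 + 1824 + 1863 = 5910 billion.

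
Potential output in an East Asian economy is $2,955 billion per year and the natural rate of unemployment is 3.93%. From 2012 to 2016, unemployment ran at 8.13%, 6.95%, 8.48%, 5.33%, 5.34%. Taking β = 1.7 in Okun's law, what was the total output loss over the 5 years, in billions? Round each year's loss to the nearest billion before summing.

Year 2012: gap = -1.7 × (8.13 - 3.93) = -7.14%, loss ≈ 2955 × 7.14/100 ≈ 211.
Year 2013: gap = -1.7 × (6.95 - 3.93) = -5.134%, loss ≈ 2955 × 5.134/100 ≈ 152.
Year 2014: gap = -1.7 × (8.48 - 3.93) = -7.735%, loss ≈ 2955 × 7.735/100 ≈ 229.
Year 2015: gap = -1.7 × (5.33 - 3.93) = -2.38%, loss ≈ 2955 × 2.38/100 ≈ 70.
Year 2016: gap = -1.7 × (5.34 - 3.93) = -2.397%, loss ≈ 2955 × 2.397/100 ≈ 71.
Total lost output = 211 + 152 + 229 + 70 + 71 = 733 billion.

$733 billion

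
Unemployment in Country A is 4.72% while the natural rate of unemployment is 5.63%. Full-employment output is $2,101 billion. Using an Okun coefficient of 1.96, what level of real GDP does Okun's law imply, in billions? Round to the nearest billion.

Unemployment gap = 4.72 - 5.63 = -0.91 points, so the output gap is -1.96 × (-0.91) = 1.7836%.
Actual GDP = 2101 × (1 + 1.7836/100) = 2101 × 1.017836 ≈ 2138 billion.

$2,138 billion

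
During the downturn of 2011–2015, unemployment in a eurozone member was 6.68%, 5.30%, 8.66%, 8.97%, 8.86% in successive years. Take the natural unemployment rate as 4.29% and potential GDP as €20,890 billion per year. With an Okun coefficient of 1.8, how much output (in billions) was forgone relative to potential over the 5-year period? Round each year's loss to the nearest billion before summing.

Year 2011: gap = -1.8 × (6.68 - 4.29) = -4.302%, loss ≈ 20890 × 4.302/100 ≈ 899.
Year 2012: gap = -1.8 × (5.3 - 4.29) = -1.818%, loss ≈ 20890 × 1.818/100 ≈ 380.
Year 2013: gap = -1.8 × (8.66 - 4.29) = -7.866%, loss ≈ 20890 × 7.866/100 ≈ 1643.
Year 2014: gap = -1.8 × (8.97 - 4.29) = -8.424%, loss ≈ 20890 × 8.424/100 ≈ 1760.
Year 2015: gap = -1.8 × (8.86 - 4.29) = -8.226%, loss ≈ 20890 × 8.226/100 ≈ 1718.
Total lost output = 899 + 380 + 1643 + 1760 + 1718 = 6400 billion.

€6,400 billion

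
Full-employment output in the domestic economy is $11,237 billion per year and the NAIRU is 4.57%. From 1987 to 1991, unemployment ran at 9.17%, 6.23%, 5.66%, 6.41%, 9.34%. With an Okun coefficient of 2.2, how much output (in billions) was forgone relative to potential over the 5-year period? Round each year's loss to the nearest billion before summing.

$3,450 billion

Year 1987: gap = -2.2 × (9.17 - 4.57) = -10.12%, loss ≈ 11237 × 10.12/100 ≈ 1137.
Year 1988: gap = -2.2 × (6.23 - 4.57) = -3.652%, loss ≈ 11237 × 3.652/100 ≈ 410.
Year 1989: gap = -2.2 × (5.66 - 4.57) = -2.398%, loss ≈ 11237 × 2.398/100 ≈ 269.
Year 1990: gap = -2.2 × (6.41 - 4.57) = -4.048%, loss ≈ 11237 × 4.048/100 ≈ 455.
Year 1991: gap = -2.2 × (9.34 - 4.57) = -10.494%, loss ≈ 11237 × 10.494/100 ≈ 1179.
Total lost output = 1137 + 410 + 269 + 455 + 1179 = 3450 billion.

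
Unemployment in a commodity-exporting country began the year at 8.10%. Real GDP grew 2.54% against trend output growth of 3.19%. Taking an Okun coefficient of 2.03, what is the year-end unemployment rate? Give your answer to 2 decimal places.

8.42%

Growth-rate Okun's law: g_Y = g_Y* - β × Δu, so Δu = (g_Y* - g_Y)/β.
Δu = (3.19 - 2.54)/2.03 = 0.65/2.03 = 0.32 percentage points.
Year-end unemployment = 8.1 + 0.32 = 8.42%.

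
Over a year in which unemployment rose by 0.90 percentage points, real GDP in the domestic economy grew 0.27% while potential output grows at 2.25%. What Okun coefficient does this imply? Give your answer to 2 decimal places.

β ≈ 2.20

Growth form: g_Y = g_Y* - β × Δu, so β = (g_Y* - g_Y)/Δu.
β = (2.25 - 0.27)/0.90 = 1.98/0.90 = 2.20.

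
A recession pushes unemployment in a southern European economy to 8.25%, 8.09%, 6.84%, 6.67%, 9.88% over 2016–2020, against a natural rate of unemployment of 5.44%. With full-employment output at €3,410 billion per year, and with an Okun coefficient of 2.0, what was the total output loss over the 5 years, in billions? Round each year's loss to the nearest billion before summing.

Year 2016: gap = -2.0 × (8.25 - 5.44) = -5.62%, loss ≈ 3410 × 5.62/100 ≈ 192.
Year 2017: gap = -2.0 × (8.09 - 5.44) = -5.3%, loss ≈ 3410 × 5.3/100 ≈ 181.
Year 2018: gap = -2.0 × (6.84 - 5.44) = -2.8%, loss ≈ 3410 × 2.8/100 ≈ 95.
Year 2019: gap = -2.0 × (6.67 - 5.44) = -2.46%, loss ≈ 3410 × 2.46/100 ≈ 84.
Year 2020: gap = -2.0 × (9.88 - 5.44) = -8.88%, loss ≈ 3410 × 8.88/100 ≈ 303.
Total lost output = 192 + 181 + 95 + 84 + 303 = 855 billion.

€855 billion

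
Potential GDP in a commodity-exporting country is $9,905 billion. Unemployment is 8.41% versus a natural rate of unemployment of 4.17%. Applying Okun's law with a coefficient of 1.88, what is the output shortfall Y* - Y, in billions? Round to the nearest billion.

Output gap = -1.88 × (8.41 - 4.17) = -1.88 × 4.24 = -7.9712%.
Actual GDP ≈ 9905 × 0.920288 ≈ 9115 billion, so the shortfall is 9905 - 9115 = 790 billion.

$790 billion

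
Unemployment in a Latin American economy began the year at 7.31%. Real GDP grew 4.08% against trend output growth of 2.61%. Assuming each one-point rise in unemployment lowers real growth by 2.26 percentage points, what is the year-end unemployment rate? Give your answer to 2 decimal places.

Growth-rate Okun's law: g_Y = g_Y* - β × Δu, so Δu = (g_Y* - g_Y)/β.
Δu = (2.61 - 4.08)/2.26 = -1.47/2.26 = -0.65 percentage points.
Year-end unemployment = 7.31 - 0.65 = 6.66%.

6.66%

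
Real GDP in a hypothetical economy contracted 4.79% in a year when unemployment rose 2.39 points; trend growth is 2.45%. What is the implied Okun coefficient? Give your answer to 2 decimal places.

Growth form: g_Y = g_Y* - β × Δu, so β = (g_Y* - g_Y)/Δu.
β = (2.45 + 4.79)/2.39 = 7.24/2.39 = 3.03.

β ≈ 3.03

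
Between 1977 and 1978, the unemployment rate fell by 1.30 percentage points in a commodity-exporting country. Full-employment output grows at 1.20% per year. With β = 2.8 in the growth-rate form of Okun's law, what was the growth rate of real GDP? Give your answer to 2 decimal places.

4.84%

Growth-rate Okun's law: g_Y = g_Y* - β × Δu.
g_Y = 1.20 - 2.8 × (-1.30) = 1.2 + 3.64 = 4.84%, i.e. 4.84% to 2 d.p.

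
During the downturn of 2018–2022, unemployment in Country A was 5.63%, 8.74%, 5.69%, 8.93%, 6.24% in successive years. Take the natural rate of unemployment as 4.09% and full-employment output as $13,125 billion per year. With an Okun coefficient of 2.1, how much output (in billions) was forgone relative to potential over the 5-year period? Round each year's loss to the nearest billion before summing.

Year 2018: gap = -2.1 × (5.63 - 4.09) = -3.234%, loss ≈ 13125 × 3.234/100 ≈ 424.
Year 2019: gap = -2.1 × (8.74 - 4.09) = -9.765%, loss ≈ 13125 × 9.765/100 ≈ 1282.
Year 2020: gap = -2.1 × (5.69 - 4.09) = -3.36%, loss ≈ 13125 × 3.36/100 ≈ 441.
Year 2021: gap = -2.1 × (8.93 - 4.09) = -10.164%, loss ≈ 13125 × 10.164/100 ≈ 1334.
Year 2022: gap = -2.1 × (6.24 - 4.09) = -4.515%, loss ≈ 13125 × 4.515/100 ≈ 593.
Total lost output = 424 + 1282 + 441 + 1334 + 593 = 4074 billion.

$4,074 billion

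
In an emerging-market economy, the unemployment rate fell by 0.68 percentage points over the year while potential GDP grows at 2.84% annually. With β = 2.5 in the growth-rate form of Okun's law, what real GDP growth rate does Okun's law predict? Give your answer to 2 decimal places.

Growth-rate Okun's law: g_Y = g_Y* - β × Δu.
g_Y = 2.84 - 2.5 × (-0.68) = 2.84 + 1.7 = 4.54%, i.e. 4.54% to 2 d.p.

4.54%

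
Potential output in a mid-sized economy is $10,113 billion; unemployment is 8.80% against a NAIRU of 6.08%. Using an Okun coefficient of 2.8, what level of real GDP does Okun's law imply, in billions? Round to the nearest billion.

Unemployment gap = 8.8 - 6.08 = 2.72 points, so the output gap is -2.8 × 2.72 = -7.616%.
Actual GDP = 10113 × (1 - 7.616/100) = 10113 × 0.92384 ≈ 9343 billion.

$9,343 billion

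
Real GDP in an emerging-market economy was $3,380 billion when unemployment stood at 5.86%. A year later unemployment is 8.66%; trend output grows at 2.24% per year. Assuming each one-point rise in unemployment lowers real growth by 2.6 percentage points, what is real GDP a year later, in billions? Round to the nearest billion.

Δu = 8.66 - 5.86 = 2.8 points.
Okun's law (growth form): g_Y = g_Y* - β × Δu = 2.24 - 2.6 × (2.80) = 2.24 - 7.28 = -5.04%.
Real GDP in the next year = 3380 × (1 - 5.04/100) = 3380 × 0.9496 ≈ 3210 billion.

$3,210 billion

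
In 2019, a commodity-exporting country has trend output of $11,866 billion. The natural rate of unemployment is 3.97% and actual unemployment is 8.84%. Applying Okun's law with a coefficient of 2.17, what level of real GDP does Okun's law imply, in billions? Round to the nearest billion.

Unemployment gap = 8.84 - 3.97 = 4.87 points, so the output gap is -2.17 × 4.87 = -10.5679%.
Actual GDP = 11866 × (1 - 10.5679/100) = 11866 × 0.894321 ≈ 10612 billion.

$10,612 billion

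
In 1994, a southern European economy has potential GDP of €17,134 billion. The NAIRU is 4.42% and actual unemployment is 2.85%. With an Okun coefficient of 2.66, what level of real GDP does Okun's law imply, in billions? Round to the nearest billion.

€17,850 billion

Unemployment gap = 2.85 - 4.42 = -1.57 points, so the output gap is -2.66 × (-1.57) = 4.1762%.
Actual GDP = 17134 × (1 + 4.1762/100) = 17134 × 1.041762 ≈ 17850 billion.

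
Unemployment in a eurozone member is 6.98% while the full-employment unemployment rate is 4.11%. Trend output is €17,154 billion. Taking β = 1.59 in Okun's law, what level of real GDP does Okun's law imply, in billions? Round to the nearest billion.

€16,371 billion

Unemployment gap = 6.98 - 4.11 = 2.87 points, so the output gap is -1.59 × 2.87 = -4.5633%.
Actual GDP = 17154 × (1 - 4.5633/100) = 17154 × 0.954367 ≈ 16371 billion.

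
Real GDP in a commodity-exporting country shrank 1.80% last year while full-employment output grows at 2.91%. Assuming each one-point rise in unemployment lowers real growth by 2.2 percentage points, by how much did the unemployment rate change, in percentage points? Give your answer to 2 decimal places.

2.14 percentage points

Growth-rate Okun's law: g_Y = g_Y* - β × Δu, so Δu = (g_Y* - g_Y)/β.
Δu = (2.91 + 1.8)/2.2 = 4.71/2.2 = 2.14 percentage points.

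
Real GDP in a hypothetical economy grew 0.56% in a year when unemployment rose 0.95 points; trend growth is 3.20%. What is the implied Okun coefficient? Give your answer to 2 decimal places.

Growth form: g_Y = g_Y* - β × Δu, so β = (g_Y* - g_Y)/Δu.
β = (3.2 - 0.56)/0.95 = 2.64/0.95 = 2.78.

β ≈ 2.78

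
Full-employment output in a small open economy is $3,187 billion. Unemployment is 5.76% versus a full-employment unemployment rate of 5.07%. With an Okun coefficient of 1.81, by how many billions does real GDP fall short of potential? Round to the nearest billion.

$40 billion

Output gap = -1.81 × (5.76 - 5.07) = -1.81 × 0.69 = -1.2489%.
Actual GDP ≈ 3187 × 0.987511 ≈ 3147 billion, so the shortfall is 3187 - 3147 = 40 billion.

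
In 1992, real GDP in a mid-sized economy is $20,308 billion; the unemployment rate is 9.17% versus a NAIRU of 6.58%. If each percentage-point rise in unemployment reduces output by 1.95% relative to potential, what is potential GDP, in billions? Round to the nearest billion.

$21,388 billion

Unemployment gap = 9.17 - 6.58 = 2.59 points, so output gap = -1.95 × 2.59 = -5.0505%.
Since Y = Y* × (1 + gap/100), Y* = 20308/0.949495 ≈ 21388 billion.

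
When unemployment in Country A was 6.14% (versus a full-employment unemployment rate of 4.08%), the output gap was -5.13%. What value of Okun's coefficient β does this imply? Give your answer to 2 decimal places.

Okun's law: output gap = -β × (u - u*).
-5.13 = -β × (6.14 - 4.08) = -β × 2.06, so β = 5.13/2.06 = 2.49.

β ≈ 2.49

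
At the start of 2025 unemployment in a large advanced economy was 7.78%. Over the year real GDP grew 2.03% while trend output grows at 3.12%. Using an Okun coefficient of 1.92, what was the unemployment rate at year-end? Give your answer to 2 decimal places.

8.35%

Growth-rate Okun's law: g_Y = g_Y* - β × Δu, so Δu = (g_Y* - g_Y)/β.
Δu = (3.12 - 2.03)/1.92 = 1.09/1.92 = 0.57 percentage points.
Year-end unemployment = 7.78 + 0.57 = 8.35%.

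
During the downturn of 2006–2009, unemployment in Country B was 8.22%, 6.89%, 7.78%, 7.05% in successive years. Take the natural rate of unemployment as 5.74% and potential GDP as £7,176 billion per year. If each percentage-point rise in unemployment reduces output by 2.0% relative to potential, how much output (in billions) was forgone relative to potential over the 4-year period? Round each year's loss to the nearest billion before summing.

£1,002 billion

Year 2006: gap = -2.0 × (8.22 - 5.74) = -4.96%, loss ≈ 7176 × 4.96/100 ≈ 356.
Year 2007: gap = -2.0 × (6.89 - 5.74) = -2.3%, loss ≈ 7176 × 2.3/100 ≈ 165.
Year 2008: gap = -2.0 × (7.78 - 5.74) = -4.08%, loss ≈ 7176 × 4.08/100 ≈ 293.
Year 2009: gap = -2.0 × (7.05 - 5.74) = -2.62%, loss ≈ 7176 × 2.62/100 ≈ 188.
Total lost output = 356 + 165 + 293 + 188 = 1002 billion.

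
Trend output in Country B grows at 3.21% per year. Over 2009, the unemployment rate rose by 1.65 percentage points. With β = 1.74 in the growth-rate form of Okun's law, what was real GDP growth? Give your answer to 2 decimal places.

0.34%

Growth-rate Okun's law: g_Y = g_Y* - β × Δu.
g_Y = 3.21 - 1.74 × (1.65) = 3.21 - 2.871 = 0.339%, i.e. 0.34% to 2 d.p.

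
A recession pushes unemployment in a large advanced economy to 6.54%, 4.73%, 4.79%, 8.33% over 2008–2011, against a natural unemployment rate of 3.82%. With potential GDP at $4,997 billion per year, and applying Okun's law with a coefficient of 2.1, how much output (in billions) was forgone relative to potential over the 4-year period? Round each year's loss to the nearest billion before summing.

Year 2008: gap = -2.1 × (6.54 - 3.82) = -5.712%, loss ≈ 4997 × 5.712/100 ≈ 285.
Year 2009: gap = -2.1 × (4.73 - 3.82) = -1.911%, loss ≈ 4997 × 1.911/100 ≈ 95.
Year 2010: gap = -2.1 × (4.79 - 3.82) = -2.037%, loss ≈ 4997 × 2.037/100 ≈ 102.
Year 2011: gap = -2.1 × (8.33 - 3.82) = -9.471%, loss ≈ 4997 × 9.471/100 ≈ 473.
Total lost output = 285 + 95 + 102 + 473 = 955 billion.

$955 billion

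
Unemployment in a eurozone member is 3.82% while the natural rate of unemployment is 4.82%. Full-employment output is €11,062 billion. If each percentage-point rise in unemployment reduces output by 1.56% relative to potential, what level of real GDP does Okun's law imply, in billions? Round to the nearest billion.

€11,235 billion

Unemployment gap = 3.82 - 4.82 = -1 point, so the output gap is -1.56 × (-1) = 1.56%.
Actual GDP = 11062 × (1 + 1.56/100) = 11062 × 1.0156 ≈ 11235 billion.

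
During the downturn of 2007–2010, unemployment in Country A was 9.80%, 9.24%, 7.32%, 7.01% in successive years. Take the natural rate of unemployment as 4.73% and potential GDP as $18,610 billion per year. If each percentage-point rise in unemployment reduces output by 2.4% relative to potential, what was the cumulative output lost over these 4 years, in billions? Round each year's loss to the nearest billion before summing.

Year 2007: gap = -2.4 × (9.8 - 4.73) = -12.168%, loss ≈ 18610 × 12.168/100 ≈ 2264.
Year 2008: gap = -2.4 × (9.24 - 4.73) = -10.824%, loss ≈ 18610 × 10.824/100 ≈ 2014.
Year 2009: gap = -2.4 × (7.32 - 4.73) = -6.216%, loss ≈ 18610 × 6.216/100 ≈ 1157.
Year 2010: gap = -2.4 × (7.01 - 4.73) = -5.472%, loss ≈ 18610 × 5.472/100 ≈ 1018.
Total lost output = 2264 + 2014 + 1157 + 1018 = 6453 billion.

$6,453 billion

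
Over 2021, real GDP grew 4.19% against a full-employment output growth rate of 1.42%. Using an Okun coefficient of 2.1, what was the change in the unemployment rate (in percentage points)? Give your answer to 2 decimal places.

-1.32 percentage points

Growth-rate Okun's law: g_Y = g_Y* - β × Δu, so Δu = (g_Y* - g_Y)/β.
Δu = (1.42 - 4.19)/2.1 = -2.77/2.1 = -1.32 percentage points.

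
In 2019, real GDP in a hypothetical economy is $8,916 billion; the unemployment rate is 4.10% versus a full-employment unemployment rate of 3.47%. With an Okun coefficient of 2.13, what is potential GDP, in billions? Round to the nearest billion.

Unemployment gap = 4.1 - 3.47 = 0.63 points, so output gap = -2.13 × 0.63 = -1.3419%.
Since Y = Y* × (1 + gap/100), Y* = 8916/0.986581 ≈ 9037 billion.

$9,037 billion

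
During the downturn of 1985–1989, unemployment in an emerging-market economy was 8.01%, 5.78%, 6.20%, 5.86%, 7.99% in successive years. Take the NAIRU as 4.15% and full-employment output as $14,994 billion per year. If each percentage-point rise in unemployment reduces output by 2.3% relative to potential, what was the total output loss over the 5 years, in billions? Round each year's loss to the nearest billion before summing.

Year 1985: gap = -2.3 × (8.01 - 4.15) = -8.878%, loss ≈ 14994 × 8.878/100 ≈ 1331.
Year 1986: gap = -2.3 × (5.78 - 4.15) = -3.749%, loss ≈ 14994 × 3.749/100 ≈ 562.
Year 1987: gap = -2.3 × (6.2 - 4.15) = -4.715%, loss ≈ 14994 × 4.715/100 ≈ 707.
Year 1988: gap = -2.3 × (5.86 - 4.15) = -3.933%, loss ≈ 14994 × 3.933/100 ≈ 590.
Year 1989: gap = -2.3 × (7.99 - 4.15) = -8.832%, loss ≈ 14994 × 8.832/100 ≈ 1324.
Total lost output = 1331 + 562 + 707 + 590 + 1324 = 4514 billion.

$4,514 billion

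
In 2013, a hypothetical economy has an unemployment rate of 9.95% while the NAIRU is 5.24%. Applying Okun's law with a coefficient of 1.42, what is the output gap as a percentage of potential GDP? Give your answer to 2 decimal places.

-6.69%

The unemployment gap is 9.95 - 5.24 = 4.71 percentage points.
Okun's law gives an output gap of -1.42 × 4.71 = -6.6882%, i.e. 6.69% below potential.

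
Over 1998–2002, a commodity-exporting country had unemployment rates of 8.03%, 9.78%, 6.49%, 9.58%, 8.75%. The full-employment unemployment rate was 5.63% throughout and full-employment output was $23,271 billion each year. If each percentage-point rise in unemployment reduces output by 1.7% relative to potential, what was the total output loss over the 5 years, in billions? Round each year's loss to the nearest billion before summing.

Year 1998: gap = -1.7 × (8.03 - 5.63) = -4.08%, loss ≈ 23271 × 4.08/100 ≈ 949.
Year 1999: gap = -1.7 × (9.78 - 5.63) = -7.055%, loss ≈ 23271 × 7.055/100 ≈ 1642.
Year 2000: gap = -1.7 × (6.49 - 5.63) = -1.462%, loss ≈ 23271 × 1.462/100 ≈ 340.
Year 2001: gap = -1.7 × (9.58 - 5.63) = -6.715%, loss ≈ 23271 × 6.715/100 ≈ 1563.
Year 2002: gap = -1.7 × (8.75 - 5.63) = -5.304%, loss ≈ 23271 × 5.304/100 ≈ 1234.
Total lost output = 949 + 1642 + 340 + 1563 + 1234 = 5728 billion.

$5,728 billion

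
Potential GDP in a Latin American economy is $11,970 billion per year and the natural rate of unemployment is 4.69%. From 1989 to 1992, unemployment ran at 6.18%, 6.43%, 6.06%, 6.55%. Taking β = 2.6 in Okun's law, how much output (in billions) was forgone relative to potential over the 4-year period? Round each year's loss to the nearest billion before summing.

$2,011 billion

Year 1989: gap = -2.6 × (6.18 - 4.69) = -3.874%, loss ≈ 11970 × 3.874/100 ≈ 464.
Year 1990: gap = -2.6 × (6.43 - 4.69) = -4.524%, loss ≈ 11970 × 4.524/100 ≈ 542.
Year 1991: gap = -2.6 × (6.06 - 4.69) = -3.562%, loss ≈ 11970 × 3.562/100 ≈ 426.
Year 1992: gap = -2.6 × (6.55 - 4.69) = -4.836%, loss ≈ 11970 × 4.836/100 ≈ 579.
Total lost output = 464 + 542 + 426 + 579 = 2011 billion.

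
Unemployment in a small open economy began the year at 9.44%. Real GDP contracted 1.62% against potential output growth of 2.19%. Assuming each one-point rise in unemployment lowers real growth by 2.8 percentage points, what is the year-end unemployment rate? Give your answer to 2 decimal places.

Growth-rate Okun's law: g_Y = g_Y* - β × Δu, so Δu = (g_Y* - g_Y)/β.
Δu = (2.19 + 1.62)/2.8 = 3.81/2.8 = 1.36 percentage points.
Year-end unemployment = 9.44 + 1.36 = 10.80%.

10.80%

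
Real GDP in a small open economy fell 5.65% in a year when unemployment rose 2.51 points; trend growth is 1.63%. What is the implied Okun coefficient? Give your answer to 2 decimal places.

β ≈ 2.90

Growth form: g_Y = g_Y* - β × Δu, so β = (g_Y* - g_Y)/Δu.
β = (1.63 + 5.65)/2.51 = 7.28/2.51 = 2.90.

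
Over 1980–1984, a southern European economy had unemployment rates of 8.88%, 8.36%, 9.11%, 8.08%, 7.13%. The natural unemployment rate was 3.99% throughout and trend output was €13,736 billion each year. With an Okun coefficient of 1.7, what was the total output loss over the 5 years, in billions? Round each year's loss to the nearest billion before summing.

€5,046 billion

Year 1980: gap = -1.7 × (8.88 - 3.99) = -8.313%, loss ≈ 13736 × 8.313/100 ≈ 1142.
Year 1981: gap = -1.7 × (8.36 - 3.99) = -7.429%, loss ≈ 13736 × 7.429/100 ≈ 1020.
Year 1982: gap = -1.7 × (9.11 - 3.99) = -8.704%, loss ≈ 13736 × 8.704/100 ≈ 1196.
Year 1983: gap = -1.7 × (8.08 - 3.99) = -6.953%, loss ≈ 13736 × 6.953/100 ≈ 955.
Year 1984: gap = -1.7 × (7.13 - 3.99) = -5.338%, loss ≈ 13736 × 5.338/100 ≈ 733.
Total lost output = 1142 + 1020 + 1196 + 955 + 733 = 5046 billion.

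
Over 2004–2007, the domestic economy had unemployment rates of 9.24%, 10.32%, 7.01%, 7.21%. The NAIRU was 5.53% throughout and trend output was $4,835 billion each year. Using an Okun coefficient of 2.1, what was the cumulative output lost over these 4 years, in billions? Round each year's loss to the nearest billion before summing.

Year 2004: gap = -2.1 × (9.24 - 5.53) = -7.791%, loss ≈ 4835 × 7.791/100 ≈ 377.
Year 2005: gap = -2.1 × (10.32 - 5.53) = -10.059%, loss ≈ 4835 × 10.059/100 ≈ 486.
Year 2006: gap = -2.1 × (7.01 - 5.53) = -3.108%, loss ≈ 4835 × 3.108/100 ≈ 150.
Year 2007: gap = -2.1 × (7.21 - 5.53) = -3.528%, loss ≈ 4835 × 3.528/100 ≈ 171.
Total lost output = 377 + 486 + 150 + 171 = 1184 billion.

$1,184 billion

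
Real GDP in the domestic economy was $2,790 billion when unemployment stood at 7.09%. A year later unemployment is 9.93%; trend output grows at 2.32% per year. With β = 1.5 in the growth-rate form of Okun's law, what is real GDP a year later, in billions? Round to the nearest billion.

$2,736 billion

Δu = 9.93 - 7.09 = 2.84 points.
Okun's law (growth form): g_Y = g_Y* - β × Δu = 2.32 - 1.5 × (2.84) = 2.32 - 4.26 = -1.94%.
Real GDP in the next year = 2790 × (1 - 1.94/100) = 2790 × 0.9806 ≈ 2736 billion.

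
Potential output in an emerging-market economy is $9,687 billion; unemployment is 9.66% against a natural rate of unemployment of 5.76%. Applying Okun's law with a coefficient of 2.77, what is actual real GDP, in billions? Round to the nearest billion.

Unemployment gap = 9.66 - 5.76 = 3.9 points, so the output gap is -2.77 × 3.9 = -10.803%.
Actual GDP = 9687 × (1 - 10.803/100) = 9687 × 0.89197 ≈ 8641 billion.

$8,641 billion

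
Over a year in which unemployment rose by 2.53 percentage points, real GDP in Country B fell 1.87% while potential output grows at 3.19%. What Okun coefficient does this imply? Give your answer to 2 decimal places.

β ≈ 2.00

Growth form: g_Y = g_Y* - β × Δu, so β = (g_Y* - g_Y)/Δu.
β = (3.19 + 1.87)/2.53 = 5.06/2.53 = 2.00.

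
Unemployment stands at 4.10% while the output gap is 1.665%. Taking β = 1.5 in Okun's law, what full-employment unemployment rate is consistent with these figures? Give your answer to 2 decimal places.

From Okun's law, u - u* = -(output gap)/β = -(1.665)/1.5 = -1.11 points.
So u* = 4.1 + 1.11 = 5.21%.

5.21%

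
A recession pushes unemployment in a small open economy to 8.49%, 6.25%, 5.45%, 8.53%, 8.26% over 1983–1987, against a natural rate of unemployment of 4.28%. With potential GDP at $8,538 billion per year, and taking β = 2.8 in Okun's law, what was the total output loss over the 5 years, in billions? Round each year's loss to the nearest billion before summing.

Year 1983: gap = -2.8 × (8.49 - 4.28) = -11.788%, loss ≈ 8538 × 11.788/100 ≈ 1006.
Year 1984: gap = -2.8 × (6.25 - 4.28) = -5.516%, loss ≈ 8538 × 5.516/100 ≈ 471.
Year 1985: gap = -2.8 × (5.45 - 4.28) = -3.276%, loss ≈ 8538 × 3.276/100 ≈ 280.
Year 1986: gap = -2.8 × (8.53 - 4.28) = -11.9%, loss ≈ 8538 × 11.9/100 ≈ 1016.
Year 1987: gap = -2.8 × (8.26 - 4.28) = -11.144%, loss ≈ 8538 × 11.144/100 ≈ 951.
Total lost output = 1006 + 471 + 280 + 1016 + 951 = 3724 billion.

$3,724 billion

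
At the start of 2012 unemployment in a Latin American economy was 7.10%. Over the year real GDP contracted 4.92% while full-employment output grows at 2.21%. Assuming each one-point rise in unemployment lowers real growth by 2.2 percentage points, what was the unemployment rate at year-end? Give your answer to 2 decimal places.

10.34%

Growth-rate Okun's law: g_Y = g_Y* - β × Δu, so Δu = (g_Y* - g_Y)/β.
Δu = (2.21 + 4.92)/2.2 = 7.13/2.2 = 3.24 percentage points.
Year-end unemployment = 7.1 + 3.24 = 10.34%.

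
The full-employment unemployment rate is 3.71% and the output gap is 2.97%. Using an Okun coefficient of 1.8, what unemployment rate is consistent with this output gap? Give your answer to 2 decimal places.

From Okun's law, u - u* = -(output gap)/β = -(2.97)/1.8 = -1.65 points.
So u = 3.71 - 1.65 = 2.06%.

2.06%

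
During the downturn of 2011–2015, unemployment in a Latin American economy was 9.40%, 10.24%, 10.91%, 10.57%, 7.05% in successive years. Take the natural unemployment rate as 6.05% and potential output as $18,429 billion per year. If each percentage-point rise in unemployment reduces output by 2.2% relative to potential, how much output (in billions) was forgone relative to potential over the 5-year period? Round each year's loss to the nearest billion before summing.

Year 2011: gap = -2.2 × (9.4 - 6.05) = -7.37%, loss ≈ 18429 × 7.37/100 ≈ 1358.
Year 2012: gap = -2.2 × (10.24 - 6.05) = -9.218%, loss ≈ 18429 × 9.218/100 ≈ 1699.
Year 2013: gap = -2.2 × (10.91 - 6.05) = -10.692%, loss ≈ 18429 × 10.692/100 ≈ 1970.
Year 2014: gap = -2.2 × (10.57 - 6.05) = -9.944%, loss ≈ 18429 × 9.944/100 ≈ 1833.
Year 2015: gap = -2.2 × (7.05 - 6.05) = -2.2%, loss ≈ 18429 × 2.2/100 ≈ 405.
Total lost output = 1358 + 1699 + 1970 + 1833 + 405 = 7265 billion.

$7,265 billion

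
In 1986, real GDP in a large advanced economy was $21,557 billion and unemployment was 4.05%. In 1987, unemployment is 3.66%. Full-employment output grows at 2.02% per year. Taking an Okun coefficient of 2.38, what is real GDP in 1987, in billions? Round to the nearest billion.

Δu = 3.66 - 4.05 = -0.39 points.
Okun's law (growth form): g_Y = g_Y* - β × Δu = 2.02 - 2.38 × (-0.39) = 2.02 + 0.9282 = 2.9482%.
Real GDP in the next year = 21557 × (1 + 2.9482/100) = 21557 × 1.029482 ≈ 22193 billion.

$22,193 billion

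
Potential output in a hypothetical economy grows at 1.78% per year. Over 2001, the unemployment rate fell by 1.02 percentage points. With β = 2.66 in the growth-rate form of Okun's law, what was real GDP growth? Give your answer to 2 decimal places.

Growth-rate Okun's law: g_Y = g_Y* - β × Δu.
g_Y = 1.78 - 2.66 × (-1.02) = 1.78 + 2.7132 = 4.4932%, i.e. 4.49% to 2 d.p.

4.49%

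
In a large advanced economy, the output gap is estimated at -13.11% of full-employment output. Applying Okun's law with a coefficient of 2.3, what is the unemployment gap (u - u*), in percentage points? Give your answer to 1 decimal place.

5.7 percentage points

Okun's law: output gap = -β × (u - u*), so u - u* = -(output gap)/β.
u - u* = -(-13.11)/2.3 = 5.7 percentage points.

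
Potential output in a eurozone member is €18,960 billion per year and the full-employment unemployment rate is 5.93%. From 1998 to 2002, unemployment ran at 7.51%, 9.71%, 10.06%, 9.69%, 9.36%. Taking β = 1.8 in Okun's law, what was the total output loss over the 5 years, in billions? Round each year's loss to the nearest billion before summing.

€5,692 billion

Year 1998: gap = -1.8 × (7.51 - 5.93) = -2.844%, loss ≈ 18960 × 2.844/100 ≈ 539.
Year 1999: gap = -1.8 × (9.71 - 5.93) = -6.804%, loss ≈ 18960 × 6.804/100 ≈ 1290.
Year 2000: gap = -1.8 × (10.06 - 5.93) = -7.434%, loss ≈ 18960 × 7.434/100 ≈ 1409.
Year 2001: gap = -1.8 × (9.69 - 5.93) = -6.768%, loss ≈ 18960 × 6.768/100 ≈ 1283.
Year 2002: gap = -1.8 × (9.36 - 5.93) = -6.174%, loss ≈ 18960 × 6.174/100 ≈ 1171.
Total lost output = 539 + 1290 + 1409 + 1283 + 1171 = 5692 billion.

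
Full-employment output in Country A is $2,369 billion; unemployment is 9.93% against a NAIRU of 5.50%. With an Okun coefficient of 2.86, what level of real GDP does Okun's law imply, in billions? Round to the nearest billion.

Unemployment gap = 9.93 - 5.5 = 4.43 points, so the output gap is -2.86 × 4.43 = -12.6698%.
Actual GDP = 2369 × (1 - 12.6698/100) = 2369 × 0.873302 ≈ 2069 billion.

$2,069 billion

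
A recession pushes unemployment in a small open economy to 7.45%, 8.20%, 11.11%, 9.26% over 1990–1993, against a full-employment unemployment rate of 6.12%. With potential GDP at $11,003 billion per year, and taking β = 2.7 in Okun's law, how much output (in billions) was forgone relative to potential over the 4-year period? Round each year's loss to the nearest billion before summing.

Year 1990: gap = -2.7 × (7.45 - 6.12) = -3.591%, loss ≈ 11003 × 3.591/100 ≈ 395.
Year 1991: gap = -2.7 × (8.2 - 6.12) = -5.616%, loss ≈ 11003 × 5.616/100 ≈ 618.
Year 1992: gap = -2.7 × (11.11 - 6.12) = -13.473%, loss ≈ 11003 × 13.473/100 ≈ 1482.
Year 1993: gap = -2.7 × (9.26 - 6.12) = -8.478%, loss ≈ 11003 × 8.478/100 ≈ 933.
Total lost output = 395 + 618 + 1482 + 933 = 3428 billion.

$3,428 billion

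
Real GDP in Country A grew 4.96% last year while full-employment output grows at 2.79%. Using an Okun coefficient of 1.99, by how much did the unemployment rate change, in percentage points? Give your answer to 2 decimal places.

Growth-rate Okun's law: g_Y = g_Y* - β × Δu, so Δu = (g_Y* - g_Y)/β.
Δu = (2.79 - 4.96)/1.99 = -2.17/1.99 = -1.09 percentage points.

-1.09 percentage points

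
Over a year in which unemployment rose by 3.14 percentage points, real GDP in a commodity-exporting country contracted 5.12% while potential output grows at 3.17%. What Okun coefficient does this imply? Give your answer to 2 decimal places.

Growth form: g_Y = g_Y* - β × Δu, so β = (g_Y* - g_Y)/Δu.
β = (3.17 + 5.12)/3.14 = 8.29/3.14 = 2.64.

β ≈ 2.64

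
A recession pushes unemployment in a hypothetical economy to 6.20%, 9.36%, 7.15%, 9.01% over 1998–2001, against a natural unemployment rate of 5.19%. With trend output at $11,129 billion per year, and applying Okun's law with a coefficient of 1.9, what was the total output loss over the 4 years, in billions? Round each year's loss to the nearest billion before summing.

Year 1998: gap = -1.9 × (6.2 - 5.19) = -1.919%, loss ≈ 11129 × 1.919/100 ≈ 214.
Year 1999: gap = -1.9 × (9.36 - 5.19) = -7.923%, loss ≈ 11129 × 7.923/100 ≈ 882.
Year 2000: gap = -1.9 × (7.15 - 5.19) = -3.724%, loss ≈ 11129 × 3.724/100 ≈ 414.
Year 2001: gap = -1.9 × (9.01 - 5.19) = -7.258%, loss ≈ 11129 × 7.258/100 ≈ 808.
Total lost output = 214 + 882 + 414 + 808 = 2318 billion.

$2,318 billion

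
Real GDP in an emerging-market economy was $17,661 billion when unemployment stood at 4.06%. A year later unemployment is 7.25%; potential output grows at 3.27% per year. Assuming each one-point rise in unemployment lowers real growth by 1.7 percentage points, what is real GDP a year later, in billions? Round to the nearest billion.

Δu = 7.25 - 4.06 = 3.19 points.
Okun's law (growth form): g_Y = g_Y* - β × Δu = 3.27 - 1.7 × (3.19) = 3.27 - 5.423 = -2.153%.
Real GDP in the next year = 17661 × (1 - 2.153/100) = 17661 × 0.97847 ≈ 17281 billion.

$17,281 billion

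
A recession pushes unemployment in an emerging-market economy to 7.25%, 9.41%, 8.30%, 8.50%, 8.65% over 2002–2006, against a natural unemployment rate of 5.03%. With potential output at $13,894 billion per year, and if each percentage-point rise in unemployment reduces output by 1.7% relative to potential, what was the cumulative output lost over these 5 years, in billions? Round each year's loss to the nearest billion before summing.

Year 2002: gap = -1.7 × (7.25 - 5.03) = -3.774%, loss ≈ 13894 × 3.774/100 ≈ 524.
Year 2003: gap = -1.7 × (9.41 - 5.03) = -7.446%, loss ≈ 13894 × 7.446/100 ≈ 1035.
Year 2004: gap = -1.7 × (8.3 - 5.03) = -5.559%, loss ≈ 13894 × 5.559/100 ≈ 772.
Year 2005: gap = -1.7 × (8.5 - 5.03) = -5.899%, loss ≈ 13894 × 5.899/100 ≈ 820.
Year 2006: gap = -1.7 × (8.65 - 5.03) = -6.154%, loss ≈ 13894 × 6.154/100 ≈ 855.
Total lost output = 524 + 1035 + 772 + 820 + 855 = 4006 billion.

$4,006 billion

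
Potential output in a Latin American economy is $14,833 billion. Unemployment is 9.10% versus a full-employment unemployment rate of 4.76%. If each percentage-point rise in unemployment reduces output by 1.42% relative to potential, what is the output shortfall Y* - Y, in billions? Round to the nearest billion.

Output gap = -1.42 × (9.1 - 4.76) = -1.42 × 4.34 = -6.1628%.
Actual GDP ≈ 14833 × 0.938372 ≈ 13919 billion, so the shortfall is 14833 - 13919 = 914 billion.

$914 billion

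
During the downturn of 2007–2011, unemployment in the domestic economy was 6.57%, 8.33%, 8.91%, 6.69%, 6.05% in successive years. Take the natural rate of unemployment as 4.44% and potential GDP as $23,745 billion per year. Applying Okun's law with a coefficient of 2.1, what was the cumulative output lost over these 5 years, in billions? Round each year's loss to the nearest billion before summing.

$7,156 billion

Year 2007: gap = -2.1 × (6.57 - 4.44) = -4.473%, loss ≈ 23745 × 4.473/100 ≈ 1062.
Year 2008: gap = -2.1 × (8.33 - 4.44) = -8.169%, loss ≈ 23745 × 8.169/100 ≈ 1940.
Year 2009: gap = -2.1 × (8.91 - 4.44) = -9.387%, loss ≈ 23745 × 9.387/100 ≈ 2229.
Year 2010: gap = -2.1 × (6.69 - 4.44) = -4.725%, loss ≈ 23745 × 4.725/100 ≈ 1122.
Year 2011: gap = -2.1 × (6.05 - 4.44) = -3.381%, loss ≈ 23745 × 3.381/100 ≈ 803.
Total lost output = 1062 + 1940 + 2229 + 1122 + 803 = 7156 billion.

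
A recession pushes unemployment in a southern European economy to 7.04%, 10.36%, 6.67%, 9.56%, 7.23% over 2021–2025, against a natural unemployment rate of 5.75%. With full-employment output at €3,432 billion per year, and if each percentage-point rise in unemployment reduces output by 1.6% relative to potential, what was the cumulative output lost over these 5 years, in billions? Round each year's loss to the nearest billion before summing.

Year 2021: gap = -1.6 × (7.04 - 5.75) = -2.064%, loss ≈ 3432 × 2.064/100 ≈ 71.
Year 2022: gap = -1.6 × (10.36 - 5.75) = -7.376%, loss ≈ 3432 × 7.376/100 ≈ 253.
Year 2023: gap = -1.6 × (6.67 - 5.75) = -1.472%, loss ≈ 3432 × 1.472/100 ≈ 51.
Year 2024: gap = -1.6 × (9.56 - 5.75) = -6.096%, loss ≈ 3432 × 6.096/100 ≈ 209.
Year 2025: gap = -1.6 × (7.23 - 5.75) = -2.368%, loss ≈ 3432 × 2.368/100 ≈ 81.
Total lost output = 71 + 253 + 51 + 209 + 81 = 665 billion.

€665 billion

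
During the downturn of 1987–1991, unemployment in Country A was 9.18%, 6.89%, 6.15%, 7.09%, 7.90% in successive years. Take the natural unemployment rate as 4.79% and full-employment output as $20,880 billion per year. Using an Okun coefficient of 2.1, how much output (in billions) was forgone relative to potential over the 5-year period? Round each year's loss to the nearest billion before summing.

Year 1987: gap = -2.1 × (9.18 - 4.79) = -9.219%, loss ≈ 20880 × 9.219/100 ≈ 1925.
Year 1988: gap = -2.1 × (6.89 - 4.79) = -4.41%, loss ≈ 20880 × 4.41/100 ≈ 921.
Year 1989: gap = -2.1 × (6.15 - 4.79) = -2.856%, loss ≈ 20880 × 2.856/100 ≈ 596.
Year 1990: gap = -2.1 × (7.09 - 4.79) = -4.83%, loss ≈ 20880 × 4.83/100 ≈ 1009.
Year 1991: gap = -2.1 × (7.9 - 4.79) = -6.531%, loss ≈ 20880 × 6.531/100 ≈ 1364.
Total lost output = 1925 + 921 + 596 + 1009 + 1364 = 5815 billion.

$5,815 billion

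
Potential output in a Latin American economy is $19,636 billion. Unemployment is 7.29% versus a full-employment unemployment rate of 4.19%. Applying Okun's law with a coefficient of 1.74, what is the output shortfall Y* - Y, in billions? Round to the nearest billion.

Output gap = -1.74 × (7.29 - 4.19) = -1.74 × 3.1 = -5.394%.
Actual GDP ≈ 19636 × 0.94606 ≈ 18577 billion, so the shortfall is 19636 - 18577 = 1059 billion.

$1,059 billion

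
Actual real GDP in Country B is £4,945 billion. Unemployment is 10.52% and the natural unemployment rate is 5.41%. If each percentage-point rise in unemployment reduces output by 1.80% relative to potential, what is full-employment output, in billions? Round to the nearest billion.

Unemployment gap = 10.52 - 5.41 = 5.11 points, so output gap = -1.8 × 5.11 = -9.198%.
Since Y = Y* × (1 + gap/100), Y* = 4945/0.90802 ≈ 5446 billion.

£5,446 billion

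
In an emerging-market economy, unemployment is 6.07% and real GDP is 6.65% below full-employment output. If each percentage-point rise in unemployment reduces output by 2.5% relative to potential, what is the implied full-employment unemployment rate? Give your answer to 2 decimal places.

From Okun's law, u - u* = -(output gap)/β = -(-6.65)/2.5 = 2.66 points.
So u* = 6.07 - 2.66 = 3.41%.

3.41%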